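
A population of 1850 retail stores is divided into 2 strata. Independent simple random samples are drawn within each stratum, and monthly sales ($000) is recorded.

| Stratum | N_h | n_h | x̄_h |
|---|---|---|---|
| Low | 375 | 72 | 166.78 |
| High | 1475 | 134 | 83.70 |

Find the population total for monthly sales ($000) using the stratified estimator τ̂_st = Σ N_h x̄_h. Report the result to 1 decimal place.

τ̂_st ≈ 186000.0

τ̂_st = Σ N_h x̄_h = 375·166.78 + 1475·83.70 = 186000.0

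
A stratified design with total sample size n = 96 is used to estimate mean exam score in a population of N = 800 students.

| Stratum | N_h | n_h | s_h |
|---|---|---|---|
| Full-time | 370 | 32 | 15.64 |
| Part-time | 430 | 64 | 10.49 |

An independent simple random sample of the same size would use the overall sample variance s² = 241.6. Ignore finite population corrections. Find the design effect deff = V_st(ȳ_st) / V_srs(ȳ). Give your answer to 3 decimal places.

deff ≈ 0.847

V̂(ȳ_st) = Σ W_h² s_h²/n_h, with W_h = N_h/N and N = 800:
  stratum Full-time: (370/800)²·15.64²/32 = 1.63511
  stratum Part-time: (430/800)²·10.49²/64 = 0.496739
V_st = 2.13185
V_srs = s²/n = 241.6/96 = 2.51667
deff = V_st / V_srs = 2.13185/2.51667 = 0.8471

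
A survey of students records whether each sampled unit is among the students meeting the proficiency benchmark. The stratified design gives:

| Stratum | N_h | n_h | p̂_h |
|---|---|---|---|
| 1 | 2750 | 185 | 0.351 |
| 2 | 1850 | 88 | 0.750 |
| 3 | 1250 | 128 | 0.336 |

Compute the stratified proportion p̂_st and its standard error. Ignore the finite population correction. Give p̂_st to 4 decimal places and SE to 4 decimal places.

p̂_st ≈ 0.4740, SE ≈ 0.0239

N = 5850; stratum weights W_h = N_h/N.
p̂_st = Σ W_h p̂_h = (2750·0.351 + 1850·0.750 + 1250·0.336)/5850 = 0.47397
V̂(p̂_st) = Σ W_h² p̂_h(1−p̂_h)/(n_h−1):
  stratum 1: (2750/5850)²·0.351·0.649/184 = 0.000273582
  stratum 2: (1850/5850)²·0.750·0.250/87 = 0.000215533
  stratum 3: (1250/5850)²·0.336·0.664/127 = 8.02069e-05
V̂(p̂_st) = 0.000569322; SE = √V̂ = 0.0238605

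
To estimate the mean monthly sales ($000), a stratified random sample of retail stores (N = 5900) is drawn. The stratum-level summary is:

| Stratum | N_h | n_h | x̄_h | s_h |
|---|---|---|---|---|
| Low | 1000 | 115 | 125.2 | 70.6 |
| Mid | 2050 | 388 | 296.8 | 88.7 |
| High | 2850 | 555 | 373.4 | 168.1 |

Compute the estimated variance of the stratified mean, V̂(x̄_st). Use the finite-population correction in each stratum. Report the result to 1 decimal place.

V̂(x̄_st) = Σ W_h² (1 − n_h/N_h) s_h²/n_h, with W_h = N_h/N and N = 5900:
  stratum Low: (1000/5900)²·(1 − 115/1000)·70.6²/115 = 1.10192
  stratum Mid: (2050/5900)²·(1 − 388/2050)·88.7²/388 = 1.98471
  stratum High: (2850/5900)²·(1 − 555/2850)·168.1²/555 = 9.56678
V̂(x̄_st) = 12.6534

V̂(x̄_st) ≈ 12.7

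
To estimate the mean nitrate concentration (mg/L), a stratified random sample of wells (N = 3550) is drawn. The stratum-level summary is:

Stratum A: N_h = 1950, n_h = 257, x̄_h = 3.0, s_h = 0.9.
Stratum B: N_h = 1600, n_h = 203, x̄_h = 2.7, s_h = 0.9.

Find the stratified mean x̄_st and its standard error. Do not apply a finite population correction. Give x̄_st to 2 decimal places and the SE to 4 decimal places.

x̄_st = Σ W_h x̄_h = (1950·3.0 + 1600·2.7)/3550 = 2.86479
V̂(x̄_st) = Σ W_h² s_h²/n_h, with W_h = N_h/N and N = 3550:
  stratum A: (1950/3550)²·0.9²/257 = 0.000950965
  stratum B: (1600/3550)²·0.9²/203 = 0.000810536
V̂(x̄_st) = 0.0017615
SE(x̄_st) = √0.0017615 = 0.0419702

x̄_st ≈ 2.86, SE ≈ 0.0420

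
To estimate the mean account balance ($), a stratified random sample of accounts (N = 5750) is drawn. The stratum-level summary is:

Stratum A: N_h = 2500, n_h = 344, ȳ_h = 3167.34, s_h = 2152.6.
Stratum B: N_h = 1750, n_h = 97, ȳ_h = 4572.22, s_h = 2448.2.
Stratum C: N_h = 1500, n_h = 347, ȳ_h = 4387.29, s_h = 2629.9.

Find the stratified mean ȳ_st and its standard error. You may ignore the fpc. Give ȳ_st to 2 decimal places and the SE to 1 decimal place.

ȳ_st ≈ 3913.16, SE ≈ 98.1

ȳ_st = Σ W_h ȳ_h = (2500·3167.34 + 1750·4572.22 + 1500·4387.29)/5750 = 3913.16000
V̂(ȳ_st) = Σ W_h² s_h²/n_h, with W_h = N_h/N and N = 5750:
  stratum A: (2500/5750)²·2152.6²/344 = 2546.32
  stratum B: (1750/5750)²·2448.2²/97 = 5723.51
  stratum C: (1500/5750)²·2629.9²/347 = 1356.43
V̂(ȳ_st) = 9626.25
SE(ȳ_st) = √9626.25 = 98.1135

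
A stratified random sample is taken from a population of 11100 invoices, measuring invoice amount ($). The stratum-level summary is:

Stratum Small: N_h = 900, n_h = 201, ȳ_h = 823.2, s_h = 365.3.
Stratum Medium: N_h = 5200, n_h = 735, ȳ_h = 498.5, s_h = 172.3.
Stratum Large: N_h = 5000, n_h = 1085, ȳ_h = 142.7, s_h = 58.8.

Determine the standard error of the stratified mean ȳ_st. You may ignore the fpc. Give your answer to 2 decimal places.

V̂(ȳ_st) = Σ W_h² s_h²/n_h, with W_h = N_h/N and N = 11100:
  stratum Small: (900/11100)²·365.3²/201 = 4.36458
  stratum Medium: (5200/11100)²·172.3²/735 = 8.86429
  stratum Large: (5000/11100)²·58.8²/1085 = 0.646575
V̂(ȳ_st) = 13.8754
SE(ȳ_st) = √13.8754 = 3.72498

SE(ȳ_st) ≈ 3.72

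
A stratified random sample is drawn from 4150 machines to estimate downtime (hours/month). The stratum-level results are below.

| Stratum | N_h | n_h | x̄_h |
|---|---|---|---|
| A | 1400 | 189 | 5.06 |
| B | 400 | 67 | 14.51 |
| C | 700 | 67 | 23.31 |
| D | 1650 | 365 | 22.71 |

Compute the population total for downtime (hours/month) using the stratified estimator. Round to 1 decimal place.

τ̂_st = Σ N_h x̄_h = 1400·5.06 + 400·14.51 + 700·23.31 + 1650·22.71 = 66676.5

τ̂_st ≈ 66676.5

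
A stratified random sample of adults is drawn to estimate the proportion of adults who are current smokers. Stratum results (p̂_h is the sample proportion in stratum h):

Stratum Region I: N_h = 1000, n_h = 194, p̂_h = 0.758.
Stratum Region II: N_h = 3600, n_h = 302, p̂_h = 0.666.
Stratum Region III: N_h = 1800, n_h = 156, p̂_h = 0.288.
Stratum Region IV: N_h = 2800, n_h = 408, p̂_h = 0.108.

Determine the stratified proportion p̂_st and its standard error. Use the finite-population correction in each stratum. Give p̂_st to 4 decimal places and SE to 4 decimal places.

N = 9200; stratum weights W_h = N_h/N.
p̂_st = Σ W_h p̂_h = (1000·0.758 + 3600·0.666 + 1800·0.288 + 2800·0.108)/9200 = 0.43222
V̂(p̂_st) = Σ W_h² (1 − n_h/N_h) p̂_h(1−p̂_h)/(n_h−1):
  stratum Region I: (1000/9200)²·(1 − 194/1000)·0.758·0.242/193 = 9.05079e-06
  stratum Region II: (3600/9200)²·(1 − 302/3600)·0.666·0.334/301 = 0.000103665
  stratum Region III: (1800/9200)²·(1 − 156/1800)·0.288·0.712/155 = 4.6253e-05
  stratum Region IV: (2800/9200)²·(1 − 408/2800)·0.108·0.892/407 = 1.873e-05
V̂(p̂_st) = 0.000177699; SE = √V̂ = 0.0133304

p̂_st ≈ 0.4322, SE ≈ 0.0133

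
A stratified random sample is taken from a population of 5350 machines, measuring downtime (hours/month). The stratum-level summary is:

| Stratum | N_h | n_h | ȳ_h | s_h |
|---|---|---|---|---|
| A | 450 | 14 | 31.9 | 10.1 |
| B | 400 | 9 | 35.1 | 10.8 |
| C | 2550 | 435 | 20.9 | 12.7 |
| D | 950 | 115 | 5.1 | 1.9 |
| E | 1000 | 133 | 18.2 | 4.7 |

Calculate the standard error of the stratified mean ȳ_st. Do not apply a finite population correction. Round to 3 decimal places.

V̂(ȳ_st) = Σ W_h² s_h²/n_h, with W_h = N_h/N and N = 5350:
  stratum A: (450/5350)²·10.1²/14 = 0.0515504
  stratum B: (400/5350)²·10.8²/9 = 0.0724465
  stratum C: (2550/5350)²·12.7²/435 = 0.0842347
  stratum D: (950/5350)²·1.9²/115 = 0.000989804
  stratum E: (1000/5350)²·4.7²/133 = 0.00580279
V̂(ȳ_st) = 0.215024
SE(ȳ_st) = √0.215024 = 0.463707

SE(ȳ_st) ≈ 0.464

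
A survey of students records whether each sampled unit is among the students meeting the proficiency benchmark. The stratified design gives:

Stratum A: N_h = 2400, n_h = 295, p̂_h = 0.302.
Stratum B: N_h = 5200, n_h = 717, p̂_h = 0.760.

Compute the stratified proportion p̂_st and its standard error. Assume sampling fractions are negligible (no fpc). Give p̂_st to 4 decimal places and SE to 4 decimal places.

N = 7600; stratum weights W_h = N_h/N.
p̂_st = Σ W_h p̂_h = (2400·0.302 + 5200·0.760)/7600 = 0.61537
V̂(p̂_st) = Σ W_h² p̂_h(1−p̂_h)/(n_h−1):
  stratum A: (2400/7600)²·0.302·0.698/294 = 7.15007e-05
  stratum B: (5200/7600)²·0.760·0.240/716 = 0.000119259
V̂(p̂_st) = 0.00019076; SE = √V̂ = 0.0138116

p̂_st ≈ 0.6154, SE ≈ 0.0138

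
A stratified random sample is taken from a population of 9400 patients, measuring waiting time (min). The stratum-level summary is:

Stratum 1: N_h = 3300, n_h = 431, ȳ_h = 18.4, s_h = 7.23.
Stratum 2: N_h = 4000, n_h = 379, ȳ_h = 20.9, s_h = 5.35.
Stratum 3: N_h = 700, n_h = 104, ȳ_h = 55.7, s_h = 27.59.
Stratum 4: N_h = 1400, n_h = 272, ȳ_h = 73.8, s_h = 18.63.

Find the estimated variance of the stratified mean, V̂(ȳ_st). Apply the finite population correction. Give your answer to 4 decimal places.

V̂(ȳ_st) ≈ 0.0827

V̂(ȳ_st) = Σ W_h² (1 − n_h/N_h) s_h²/n_h, with W_h = N_h/N and N = 9400:
  stratum 1: (3300/9400)²·(1 − 431/3300)·7.23²/431 = 0.0129954
  stratum 2: (4000/9400)²·(1 − 379/4000)·5.35²/379 = 0.0123794
  stratum 3: (700/9400)²·(1 − 104/700)·27.59²/104 = 0.0345588
  stratum 4: (1400/9400)²·(1 − 272/1400)·18.63²/272 = 0.0228054
V̂(ȳ_st) = 0.082739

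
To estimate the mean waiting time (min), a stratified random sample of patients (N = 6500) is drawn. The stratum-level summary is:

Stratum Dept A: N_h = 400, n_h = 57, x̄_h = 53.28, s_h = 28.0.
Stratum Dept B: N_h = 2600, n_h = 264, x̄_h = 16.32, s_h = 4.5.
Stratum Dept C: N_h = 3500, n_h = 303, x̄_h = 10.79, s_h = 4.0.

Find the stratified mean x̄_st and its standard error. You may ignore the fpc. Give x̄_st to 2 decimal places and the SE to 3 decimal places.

x̄_st ≈ 15.62, SE ≈ 0.282

x̄_st = Σ W_h x̄_h = (400·53.28 + 2600·16.32 + 3500·10.79)/6500 = 15.61677
V̂(x̄_st) = Σ W_h² s_h²/n_h, with W_h = N_h/N and N = 6500:
  stratum Dept A: (400/6500)²·28.0²/57 = 0.0520876
  stratum Dept B: (2600/6500)²·4.5²/264 = 0.0122727
  stratum Dept C: (3500/6500)²·4.0²/303 = 0.0153104
V̂(x̄_st) = 0.0796707
SE(x̄_st) = √0.0796707 = 0.28226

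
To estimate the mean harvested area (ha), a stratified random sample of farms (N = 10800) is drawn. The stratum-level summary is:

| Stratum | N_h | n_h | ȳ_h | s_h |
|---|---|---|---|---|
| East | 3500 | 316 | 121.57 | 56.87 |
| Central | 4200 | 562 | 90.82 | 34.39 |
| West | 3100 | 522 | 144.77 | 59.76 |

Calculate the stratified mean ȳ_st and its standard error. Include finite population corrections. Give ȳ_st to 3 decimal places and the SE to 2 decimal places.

ȳ_st = Σ W_h ȳ_h = (3500·121.57 + 4200·90.82 + 3100·144.77)/10800 = 116.27093
V̂(ȳ_st) = Σ W_h² (1 − n_h/N_h) s_h²/n_h, with W_h = N_h/N and N = 10800:
  stratum East: (3500/10800)²·(1 − 316/3500)·56.87²/316 = 0.977852
  stratum Central: (4200/10800)²·(1 − 562/4200)·34.39²/562 = 0.275672
  stratum West: (3100/10800)²·(1 − 522/3100)·59.76²/522 = 0.468757
V̂(ȳ_st) = 1.72228
SE(ȳ_st) = √1.72228 = 1.31236

ȳ_st ≈ 116.271, SE ≈ 1.31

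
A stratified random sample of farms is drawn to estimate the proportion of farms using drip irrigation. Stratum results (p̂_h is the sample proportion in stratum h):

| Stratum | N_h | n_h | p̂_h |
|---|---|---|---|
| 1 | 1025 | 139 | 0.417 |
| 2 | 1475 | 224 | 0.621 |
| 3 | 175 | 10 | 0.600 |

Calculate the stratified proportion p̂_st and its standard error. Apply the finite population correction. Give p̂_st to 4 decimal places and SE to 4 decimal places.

p̂_st ≈ 0.5415, SE ≈ 0.0246

N = 2675; stratum weights W_h = N_h/N.
p̂_st = Σ W_h p̂_h = (1025·0.417 + 1475·0.621 + 175·0.600)/2675 = 0.54146
V̂(p̂_st) = Σ W_h² (1 − n_h/N_h) p̂_h(1−p̂_h)/(n_h−1):
  stratum 1: (1025/2675)²·(1 − 139/1025)·0.417·0.583/138 = 0.000223581
  stratum 2: (1475/2675)²·(1 − 224/1475)·0.621·0.379/223 = 0.000272162
  stratum 3: (175/2675)²·(1 − 10/175)·0.600·0.400/9 = 0.000107608
V̂(p̂_st) = 0.000603351; SE = √V̂ = 0.0245632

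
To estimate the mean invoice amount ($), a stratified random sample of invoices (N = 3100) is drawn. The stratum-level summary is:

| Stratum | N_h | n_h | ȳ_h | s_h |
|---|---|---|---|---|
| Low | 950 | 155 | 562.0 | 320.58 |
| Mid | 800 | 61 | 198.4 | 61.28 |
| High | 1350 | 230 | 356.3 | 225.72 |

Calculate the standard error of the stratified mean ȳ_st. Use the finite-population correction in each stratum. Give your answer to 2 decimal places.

SE(ȳ_st) ≈ 9.53

V̂(ȳ_st) = Σ W_h² (1 − n_h/N_h) s_h²/n_h, with W_h = N_h/N and N = 3100:
  stratum Low: (950/3100)²·(1 − 155/950)·320.58²/155 = 52.1085
  stratum Mid: (800/3100)²·(1 − 61/800)·61.28²/61 = 3.7872
  stratum High: (1350/3100)²·(1 − 230/1350)·225.72²/230 = 34.853
V̂(ȳ_st) = 90.7487
SE(ȳ_st) = √90.7487 = 9.52621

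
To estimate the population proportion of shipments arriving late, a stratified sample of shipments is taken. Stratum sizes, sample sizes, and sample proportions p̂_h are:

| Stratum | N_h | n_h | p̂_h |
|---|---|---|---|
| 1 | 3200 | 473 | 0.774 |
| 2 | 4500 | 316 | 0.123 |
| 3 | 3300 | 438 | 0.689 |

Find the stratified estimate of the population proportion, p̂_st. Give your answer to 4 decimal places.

p̂_st ≈ 0.4822

N = 11000; stratum weights W_h = N_h/N.
p̂_st = Σ W_h p̂_h = (3200·0.774 + 4500·0.123 + 3300·0.689)/11000 = 0.48218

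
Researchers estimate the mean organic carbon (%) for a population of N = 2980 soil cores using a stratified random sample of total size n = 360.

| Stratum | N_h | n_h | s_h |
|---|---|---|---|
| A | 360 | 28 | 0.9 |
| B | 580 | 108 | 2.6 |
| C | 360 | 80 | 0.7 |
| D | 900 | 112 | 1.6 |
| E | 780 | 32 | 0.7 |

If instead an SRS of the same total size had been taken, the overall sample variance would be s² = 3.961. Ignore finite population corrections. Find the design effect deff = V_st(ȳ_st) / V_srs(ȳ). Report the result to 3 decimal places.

V̂(ȳ_st) = Σ W_h² s_h²/n_h, with W_h = N_h/N and N = 2980:
  stratum A: (360/2980)²·0.9²/28 = 0.000422182
  stratum B: (580/2980)²·2.6²/108 = 0.00237108
  stratum C: (360/2980)²·0.7²/80 = 8.93879e-05
  stratum D: (900/2980)²·1.6²/112 = 0.00208485
  stratum E: (780/2980)²·0.7²/32 = 0.00104907
V_st = 0.00601656
V_srs = s²/n = 3.961/360 = 0.0110028
deff = V_st / V_srs = 0.00601656/0.0110028 = 0.5468

deff ≈ 0.547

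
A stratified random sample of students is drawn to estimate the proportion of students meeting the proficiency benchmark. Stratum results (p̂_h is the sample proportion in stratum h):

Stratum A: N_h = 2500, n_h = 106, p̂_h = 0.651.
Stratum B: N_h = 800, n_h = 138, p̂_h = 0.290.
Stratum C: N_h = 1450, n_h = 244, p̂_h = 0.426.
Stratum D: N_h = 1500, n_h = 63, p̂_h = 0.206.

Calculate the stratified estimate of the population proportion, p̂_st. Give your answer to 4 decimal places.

p̂_st ≈ 0.4458

N = 6250; stratum weights W_h = N_h/N.
p̂_st = Σ W_h p̂_h = (2500·0.651 + 800·0.290 + 1450·0.426 + 1500·0.206)/6250 = 0.44579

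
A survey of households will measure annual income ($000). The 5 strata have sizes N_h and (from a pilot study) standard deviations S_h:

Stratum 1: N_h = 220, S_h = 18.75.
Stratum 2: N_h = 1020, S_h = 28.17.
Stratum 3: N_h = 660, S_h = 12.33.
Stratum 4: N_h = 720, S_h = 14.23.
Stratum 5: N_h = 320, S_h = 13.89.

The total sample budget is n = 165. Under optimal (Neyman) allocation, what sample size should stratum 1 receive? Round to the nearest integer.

12

Neyman allocation: n_h = n · N_h S_h / Σ N_i S_i, with n = 165.
  stratum 1: N_h·S_h = 220·18.75 = 4125.00
  stratum 2: N_h·S_h = 1020·28.17 = 28733.40
  stratum 3: N_h·S_h = 660·12.33 = 8137.80
  stratum 4: N_h·S_h = 720·14.23 = 10245.60
  stratum 5: N_h·S_h = 320·13.89 = 4444.80
Σ N_h S_h = 55686.60
n for stratum 1 = 165·4125.00/55686.60 = 12.222 → 12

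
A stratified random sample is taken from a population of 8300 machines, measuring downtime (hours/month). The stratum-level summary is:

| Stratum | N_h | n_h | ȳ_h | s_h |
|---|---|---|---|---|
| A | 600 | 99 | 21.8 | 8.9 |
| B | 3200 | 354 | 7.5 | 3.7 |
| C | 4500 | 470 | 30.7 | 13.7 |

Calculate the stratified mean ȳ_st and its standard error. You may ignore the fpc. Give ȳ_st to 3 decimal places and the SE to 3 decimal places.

ȳ_st ≈ 21.112, SE ≈ 0.357

ȳ_st = Σ W_h ȳ_h = (600·21.8 + 3200·7.5 + 4500·30.7)/8300 = 21.11205
V̂(ȳ_st) = Σ W_h² s_h²/n_h, with W_h = N_h/N and N = 8300:
  stratum A: (600/8300)²·8.9²/99 = 0.00418111
  stratum B: (3200/8300)²·3.7²/354 = 0.00574836
  stratum C: (4500/8300)²·13.7²/470 = 0.117385
V̂(ȳ_st) = 0.127314
SE(ȳ_st) = √0.127314 = 0.356811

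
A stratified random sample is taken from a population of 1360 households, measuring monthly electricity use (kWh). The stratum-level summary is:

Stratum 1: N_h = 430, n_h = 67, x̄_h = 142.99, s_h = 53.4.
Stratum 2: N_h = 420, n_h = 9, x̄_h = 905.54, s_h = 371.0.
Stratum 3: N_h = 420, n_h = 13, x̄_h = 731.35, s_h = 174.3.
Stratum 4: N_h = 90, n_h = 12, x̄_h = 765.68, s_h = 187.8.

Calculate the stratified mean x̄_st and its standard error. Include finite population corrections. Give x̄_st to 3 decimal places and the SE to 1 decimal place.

x̄_st ≈ 601.390, SE ≈ 40.7

x̄_st = Σ W_h x̄_h = (430·142.99 + 420·905.54 + 420·731.35 + 90·765.68)/1360 = 601.39022
V̂(x̄_st) = Σ W_h² (1 − n_h/N_h) s_h²/n_h, with W_h = N_h/N and N = 1360:
  stratum 1: (430/1360)²·(1 − 67/430)·53.4²/67 = 3.59174
  stratum 2: (420/1360)²·(1 − 9/420)·371.0²/9 = 1427.31
  stratum 3: (420/1360)²·(1 − 13/420)·174.3²/13 = 215.982
  stratum 4: (90/1360)²·(1 − 12/90)·187.8²/12 = 11.155
V̂(x̄_st) = 1658.04
SE(x̄_st) = √1658.04 = 40.719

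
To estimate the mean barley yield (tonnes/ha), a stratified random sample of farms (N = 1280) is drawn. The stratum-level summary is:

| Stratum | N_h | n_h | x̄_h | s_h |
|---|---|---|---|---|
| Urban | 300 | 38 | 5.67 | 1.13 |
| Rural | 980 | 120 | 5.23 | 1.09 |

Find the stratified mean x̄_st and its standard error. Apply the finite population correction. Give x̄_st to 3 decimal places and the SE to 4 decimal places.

x̄_st ≈ 5.333, SE ≈ 0.0819

x̄_st = Σ W_h x̄_h = (300·5.67 + 980·5.23)/1280 = 5.33313
V̂(x̄_st) = Σ W_h² (1 − n_h/N_h) s_h²/n_h, with W_h = N_h/N and N = 1280:
  stratum Urban: (300/1280)²·(1 − 38/300)·1.13²/38 = 0.00161204
  stratum Rural: (980/1280)²·(1 − 120/980)·1.09²/120 = 0.00509303
V̂(x̄_st) = 0.00670507
SE(x̄_st) = √0.00670507 = 0.0818845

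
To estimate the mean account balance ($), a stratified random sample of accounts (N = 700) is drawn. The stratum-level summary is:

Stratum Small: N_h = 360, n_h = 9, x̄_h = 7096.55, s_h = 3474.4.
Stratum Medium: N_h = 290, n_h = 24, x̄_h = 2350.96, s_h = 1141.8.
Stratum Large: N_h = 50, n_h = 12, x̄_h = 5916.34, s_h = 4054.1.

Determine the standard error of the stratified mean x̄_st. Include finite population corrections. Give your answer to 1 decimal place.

V̂(x̄_st) = Σ W_h² (1 − n_h/N_h) s_h²/n_h, with W_h = N_h/N and N = 700:
  stratum Small: (360/700)²·(1 − 9/360)·3474.4²/9 = 345884
  stratum Medium: (290/700)²·(1 − 24/290)·1141.8²/24 = 8551.7
  stratum Large: (50/700)²·(1 − 12/50)·4054.1²/12 = 5310.86
V̂(x̄_st) = 359747
SE(x̄_st) = √359747 = 599.789

SE(x̄_st) ≈ 599.8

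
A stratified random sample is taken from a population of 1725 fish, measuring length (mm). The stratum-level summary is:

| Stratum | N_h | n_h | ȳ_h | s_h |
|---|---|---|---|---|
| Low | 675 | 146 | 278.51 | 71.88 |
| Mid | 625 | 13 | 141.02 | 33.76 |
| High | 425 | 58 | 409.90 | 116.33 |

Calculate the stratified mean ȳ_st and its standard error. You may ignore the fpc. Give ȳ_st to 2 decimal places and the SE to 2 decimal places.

ȳ_st = Σ W_h ȳ_h = (675·278.51 + 625·141.02 + 425·409.90)/1725 = 261.06623
V̂(ȳ_st) = Σ W_h² s_h²/n_h, with W_h = N_h/N and N = 1725:
  stratum Low: (675/1725)²·71.88²/146 = 5.41867
  stratum Mid: (625/1725)²·33.76²/13 = 11.5092
  stratum High: (425/1725)²·116.33²/58 = 14.163
V̂(ȳ_st) = 31.0908
SE(ȳ_st) = √31.0908 = 5.57591

ȳ_st ≈ 261.07, SE ≈ 5.58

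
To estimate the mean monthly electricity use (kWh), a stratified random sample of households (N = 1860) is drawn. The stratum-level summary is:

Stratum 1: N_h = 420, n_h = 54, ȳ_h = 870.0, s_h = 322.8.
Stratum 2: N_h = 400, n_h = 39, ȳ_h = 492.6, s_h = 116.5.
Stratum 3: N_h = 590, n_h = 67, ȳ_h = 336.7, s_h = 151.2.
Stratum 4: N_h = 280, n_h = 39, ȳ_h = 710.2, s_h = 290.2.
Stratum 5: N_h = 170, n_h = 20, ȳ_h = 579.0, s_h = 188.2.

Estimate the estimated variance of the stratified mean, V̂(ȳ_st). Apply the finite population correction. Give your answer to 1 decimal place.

V̂(ȳ_st) ≈ 185.9

V̂(ȳ_st) = Σ W_h² (1 − n_h/N_h) s_h²/n_h, with W_h = N_h/N and N = 1860:
  stratum 1: (420/1860)²·(1 − 54/420)·322.8²/54 = 85.7389
  stratum 2: (400/1860)²·(1 − 39/400)·116.5²/39 = 14.5254
  stratum 3: (590/1860)²·(1 − 67/590)·151.2²/67 = 30.4338
  stratum 4: (280/1860)²·(1 − 39/280)·290.2²/39 = 42.1191
  stratum 5: (170/1860)²·(1 − 20/170)·188.2²/20 = 13.0534
V̂(ȳ_st) = 185.871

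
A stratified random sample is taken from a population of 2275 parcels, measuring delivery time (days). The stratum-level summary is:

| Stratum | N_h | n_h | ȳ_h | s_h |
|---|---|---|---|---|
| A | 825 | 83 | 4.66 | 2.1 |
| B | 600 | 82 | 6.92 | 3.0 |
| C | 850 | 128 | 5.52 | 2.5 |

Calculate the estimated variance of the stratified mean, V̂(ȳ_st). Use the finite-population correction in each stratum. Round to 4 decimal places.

V̂(ȳ_st) = Σ W_h² (1 − n_h/N_h) s_h²/n_h, with W_h = N_h/N and N = 2275:
  stratum A: (825/2275)²·(1 − 83/825)·2.1²/83 = 0.00628428
  stratum B: (600/2275)²·(1 − 82/600)·3.0²/82 = 0.00659093
  stratum C: (850/2275)²·(1 − 128/850)·2.5²/128 = 0.0057898
V̂(ȳ_st) = 0.018665

V̂(ȳ_st) ≈ 0.0187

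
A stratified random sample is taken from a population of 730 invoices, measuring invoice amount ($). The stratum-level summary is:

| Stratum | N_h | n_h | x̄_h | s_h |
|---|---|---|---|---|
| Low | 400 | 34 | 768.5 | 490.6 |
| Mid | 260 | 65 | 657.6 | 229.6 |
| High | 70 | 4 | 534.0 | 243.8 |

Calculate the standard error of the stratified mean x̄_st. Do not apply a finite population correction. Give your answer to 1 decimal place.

V̂(x̄_st) = Σ W_h² s_h²/n_h, with W_h = N_h/N and N = 730:
  stratum Low: (400/730)²·490.6²/34 = 2125.45
  stratum Mid: (260/730)²·229.6²/65 = 102.88
  stratum High: (70/730)²·243.8²/4 = 136.634
V̂(x̄_st) = 2364.96
SE(x̄_st) = √2364.96 = 48.6309

SE(x̄_st) ≈ 48.6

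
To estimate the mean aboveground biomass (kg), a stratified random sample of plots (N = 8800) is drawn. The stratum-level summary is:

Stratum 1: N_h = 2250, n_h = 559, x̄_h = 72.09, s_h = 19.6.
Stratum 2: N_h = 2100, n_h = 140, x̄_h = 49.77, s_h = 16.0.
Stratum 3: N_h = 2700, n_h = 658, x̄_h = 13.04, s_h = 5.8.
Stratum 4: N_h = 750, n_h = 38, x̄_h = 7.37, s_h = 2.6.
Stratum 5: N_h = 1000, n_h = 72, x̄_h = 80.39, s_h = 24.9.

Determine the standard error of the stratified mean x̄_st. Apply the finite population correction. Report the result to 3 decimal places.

SE(x̄_st) ≈ 0.489

V̂(x̄_st) = Σ W_h² (1 − n_h/N_h) s_h²/n_h, with W_h = N_h/N and N = 8800:
  stratum 1: (2250/8800)²·(1 − 559/2250)·19.6²/559 = 0.0337646
  stratum 2: (2100/8800)²·(1 − 140/2100)·16.0²/140 = 0.0971901
  stratum 3: (2700/8800)²·(1 − 658/2700)·5.8²/658 = 0.00363986
  stratum 4: (750/8800)²·(1 − 38/750)·2.6²/38 = 0.0012267
  stratum 5: (1000/8800)²·(1 − 72/1000)·24.9²/72 = 0.103193
V̂(x̄_st) = 0.239014
SE(x̄_st) = √0.239014 = 0.48889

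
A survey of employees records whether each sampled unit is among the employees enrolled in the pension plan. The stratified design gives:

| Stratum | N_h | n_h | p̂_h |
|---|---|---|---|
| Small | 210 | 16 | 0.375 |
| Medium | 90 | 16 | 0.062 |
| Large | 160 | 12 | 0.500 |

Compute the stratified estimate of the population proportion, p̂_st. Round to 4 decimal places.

N = 460; stratum weights W_h = N_h/N.
p̂_st = Σ W_h p̂_h = (210·0.375 + 90·0.062 + 160·0.500)/460 = 0.35724

p̂_st ≈ 0.3572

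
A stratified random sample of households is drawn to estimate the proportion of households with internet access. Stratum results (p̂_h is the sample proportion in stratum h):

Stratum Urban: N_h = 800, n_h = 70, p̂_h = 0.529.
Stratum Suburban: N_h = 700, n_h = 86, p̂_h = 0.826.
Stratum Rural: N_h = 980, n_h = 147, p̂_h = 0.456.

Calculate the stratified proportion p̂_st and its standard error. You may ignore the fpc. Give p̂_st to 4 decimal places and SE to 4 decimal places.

N = 2480; stratum weights W_h = N_h/N.
p̂_st = Σ W_h p̂_h = (800·0.529 + 700·0.826 + 980·0.456)/2480 = 0.58398
V̂(p̂_st) = Σ W_h² p̂_h(1−p̂_h)/(n_h−1):
  stratum Urban: (800/2480)²·0.529·0.471/69 = 0.000375754
  stratum Suburban: (700/2480)²·0.826·0.174/85 = 0.000134711
  stratum Rural: (980/2480)²·0.456·0.544/146 = 0.000265314
V̂(p̂_st) = 0.000775779; SE = √V̂ = 0.0278528

p̂_st ≈ 0.5840, SE ≈ 0.0279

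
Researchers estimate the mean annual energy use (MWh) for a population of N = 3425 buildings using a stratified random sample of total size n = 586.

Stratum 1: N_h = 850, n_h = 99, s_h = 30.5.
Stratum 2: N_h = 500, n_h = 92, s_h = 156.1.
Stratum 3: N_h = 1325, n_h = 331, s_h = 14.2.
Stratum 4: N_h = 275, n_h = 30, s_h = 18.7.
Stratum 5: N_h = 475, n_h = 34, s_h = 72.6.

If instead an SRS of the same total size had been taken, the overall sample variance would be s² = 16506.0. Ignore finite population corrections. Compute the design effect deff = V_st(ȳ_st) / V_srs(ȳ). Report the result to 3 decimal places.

deff ≈ 0.333

V̂(ȳ_st) = Σ W_h² s_h²/n_h, with W_h = N_h/N and N = 3425:
  stratum 1: (850/3425)²·30.5²/99 = 0.578737
  stratum 2: (500/3425)²·156.1²/92 = 5.64465
  stratum 3: (1325/3425)²·14.2²/331 = 0.0911715
  stratum 4: (275/3425)²·18.7²/30 = 0.0751461
  stratum 5: (475/3425)²·72.6²/34 = 2.98168
V_st = 9.37138
V_srs = s²/n = 16506.0/586 = 28.1672
deff = V_st / V_srs = 9.37138/28.1672 = 0.3327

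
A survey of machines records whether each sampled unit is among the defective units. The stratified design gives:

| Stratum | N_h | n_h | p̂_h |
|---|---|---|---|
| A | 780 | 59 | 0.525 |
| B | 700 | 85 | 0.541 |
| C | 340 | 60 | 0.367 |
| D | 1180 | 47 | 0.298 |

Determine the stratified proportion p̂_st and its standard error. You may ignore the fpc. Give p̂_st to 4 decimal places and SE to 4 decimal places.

p̂_st ≈ 0.4215, SE ≈ 0.0347

N = 3000; stratum weights W_h = N_h/N.
p̂_st = Σ W_h p̂_h = (780·0.525 + 700·0.541 + 340·0.367 + 1180·0.298)/3000 = 0.42154
V̂(p̂_st) = Σ W_h² p̂_h(1−p̂_h)/(n_h−1):
  stratum A: (780/3000)²·0.525·0.475/58 = 0.000290651
  stratum B: (700/3000)²·0.541·0.459/84 = 0.000160948
  stratum C: (340/3000)²·0.367·0.633/59 = 5.05747e-05
  stratum D: (1180/3000)²·0.298·0.702/46 = 0.000703586
V̂(p̂_st) = 0.00120576; SE = √V̂ = 0.034724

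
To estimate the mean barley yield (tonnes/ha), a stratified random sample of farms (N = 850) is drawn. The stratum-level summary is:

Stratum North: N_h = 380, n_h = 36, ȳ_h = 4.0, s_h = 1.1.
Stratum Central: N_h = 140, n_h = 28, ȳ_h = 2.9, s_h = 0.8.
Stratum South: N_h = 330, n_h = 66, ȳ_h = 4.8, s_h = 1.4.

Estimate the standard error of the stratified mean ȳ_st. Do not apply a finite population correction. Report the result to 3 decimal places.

SE(ȳ_st) ≈ 0.109

V̂(ȳ_st) = Σ W_h² s_h²/n_h, with W_h = N_h/N and N = 850:
  stratum North: (380/850)²·1.1²/36 = 0.00671757
  stratum Central: (140/850)²·0.8²/28 = 0.000620069
  stratum South: (330/850)²·1.4²/66 = 0.00447612
V̂(ȳ_st) = 0.0118138
SE(ȳ_st) = √0.0118138 = 0.108691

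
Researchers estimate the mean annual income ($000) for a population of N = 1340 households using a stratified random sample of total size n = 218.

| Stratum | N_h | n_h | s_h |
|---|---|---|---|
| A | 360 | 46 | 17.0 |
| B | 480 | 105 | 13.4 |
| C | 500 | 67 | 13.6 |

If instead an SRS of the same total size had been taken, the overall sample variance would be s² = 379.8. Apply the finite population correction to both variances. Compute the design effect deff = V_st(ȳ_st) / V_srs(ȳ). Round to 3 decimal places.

deff ≈ 0.617

V̂(ȳ_st) = Σ W_h² (1 − n_h/N_h) s_h²/n_h, with W_h = N_h/N and N = 1340:
  stratum A: (360/1340)²·(1 − 46/360)·17.0²/46 = 0.395515
  stratum B: (480/1340)²·(1 − 105/480)·13.4²/105 = 0.171429
  stratum C: (500/1340)²·(1 − 67/500)·13.6²/67 = 0.332852
V_st = 0.899795
V_srs = (1 − 218/1340)·379.8/218 = 1.45877
deff = V_st / V_srs = 0.899795/1.45877 = 0.6168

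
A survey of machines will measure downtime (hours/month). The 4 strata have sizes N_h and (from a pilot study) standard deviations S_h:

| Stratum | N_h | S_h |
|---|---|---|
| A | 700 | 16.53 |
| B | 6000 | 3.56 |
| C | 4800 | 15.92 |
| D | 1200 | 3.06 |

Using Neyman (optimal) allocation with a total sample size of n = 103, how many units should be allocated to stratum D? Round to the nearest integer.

3

Neyman allocation: n_h = n · N_h S_h / Σ N_i S_i, with n = 103.
  stratum A: N_h·S_h = 700·16.53 = 11571.00
  stratum B: N_h·S_h = 6000·3.56 = 21360.00
  stratum C: N_h·S_h = 4800·15.92 = 76416.00
  stratum D: N_h·S_h = 1200·3.06 = 3672.00
Σ N_h S_h = 113019.00
n for stratum D = 103·3672.00/113019.00 = 3.346 → 3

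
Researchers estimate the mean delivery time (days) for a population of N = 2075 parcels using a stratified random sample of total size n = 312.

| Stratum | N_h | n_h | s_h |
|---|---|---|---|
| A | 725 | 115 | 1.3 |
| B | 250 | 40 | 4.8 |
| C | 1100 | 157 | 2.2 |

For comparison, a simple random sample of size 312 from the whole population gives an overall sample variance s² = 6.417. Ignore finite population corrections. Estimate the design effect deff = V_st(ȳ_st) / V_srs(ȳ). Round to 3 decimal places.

V̂(ȳ_st) = Σ W_h² s_h²/n_h, with W_h = N_h/N and N = 2075:
  stratum A: (725/2075)²·1.3²/115 = 0.00179403
  stratum B: (250/2075)²·4.8²/40 = 0.00836116
  stratum C: (1100/2075)²·2.2²/157 = 0.00866353
V_st = 0.0188187
V_srs = s²/n = 6.417/312 = 0.0205673
deff = V_st / V_srs = 0.0188187/0.0205673 = 0.9150

deff ≈ 0.915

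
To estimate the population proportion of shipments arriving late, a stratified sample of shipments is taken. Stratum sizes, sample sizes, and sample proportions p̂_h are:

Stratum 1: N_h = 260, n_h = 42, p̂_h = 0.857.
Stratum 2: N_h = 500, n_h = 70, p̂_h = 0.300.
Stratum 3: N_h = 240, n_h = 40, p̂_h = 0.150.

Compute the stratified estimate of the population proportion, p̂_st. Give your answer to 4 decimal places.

p̂_st ≈ 0.4088

N = 1000; stratum weights W_h = N_h/N.
p̂_st = Σ W_h p̂_h = (260·0.857 + 500·0.300 + 240·0.150)/1000 = 0.40882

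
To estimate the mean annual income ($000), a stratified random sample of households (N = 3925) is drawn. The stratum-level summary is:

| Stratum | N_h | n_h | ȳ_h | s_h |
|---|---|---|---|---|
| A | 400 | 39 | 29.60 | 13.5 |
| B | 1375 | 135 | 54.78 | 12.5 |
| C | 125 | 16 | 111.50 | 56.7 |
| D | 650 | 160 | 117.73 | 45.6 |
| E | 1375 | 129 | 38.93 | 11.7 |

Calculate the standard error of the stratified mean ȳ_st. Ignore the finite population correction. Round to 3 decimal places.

V̂(ȳ_st) = Σ W_h² s_h²/n_h, with W_h = N_h/N and N = 3925:
  stratum A: (400/3925)²·13.5²/39 = 0.0485337
  stratum B: (1375/3925)²·12.5²/135 = 0.142041
  stratum C: (125/3925)²·56.7²/16 = 0.203792
  stratum D: (650/3925)²·45.6²/160 = 0.356416
  stratum E: (1375/3925)²·11.7²/129 = 0.130229
V̂(ȳ_st) = 0.881011
SE(ȳ_st) = √0.881011 = 0.938622

SE(ȳ_st) ≈ 0.939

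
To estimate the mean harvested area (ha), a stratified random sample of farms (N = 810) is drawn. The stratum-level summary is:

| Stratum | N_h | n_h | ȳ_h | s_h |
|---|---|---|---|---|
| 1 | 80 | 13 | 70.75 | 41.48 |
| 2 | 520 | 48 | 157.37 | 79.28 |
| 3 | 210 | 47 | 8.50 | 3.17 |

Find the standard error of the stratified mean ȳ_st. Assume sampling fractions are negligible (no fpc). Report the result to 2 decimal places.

V̂(ȳ_st) = Σ W_h² s_h²/n_h, with W_h = N_h/N and N = 810:
  stratum 1: (80/810)²·41.48²/13 = 1.29105
  stratum 2: (520/810)²·79.28²/48 = 53.9663
  stratum 3: (210/810)²·3.17²/47 = 0.0143711
V̂(ȳ_st) = 55.2717
SE(ȳ_st) = √55.2717 = 7.4345

SE(ȳ_st) ≈ 7.43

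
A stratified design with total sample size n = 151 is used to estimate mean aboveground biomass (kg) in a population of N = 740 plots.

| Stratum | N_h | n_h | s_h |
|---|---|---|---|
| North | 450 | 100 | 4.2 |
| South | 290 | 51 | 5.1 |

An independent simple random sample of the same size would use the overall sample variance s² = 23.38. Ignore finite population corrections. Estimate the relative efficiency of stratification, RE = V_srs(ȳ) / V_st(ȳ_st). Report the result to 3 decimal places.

V̂(ȳ_st) = Σ W_h² s_h²/n_h, with W_h = N_h/N and N = 740:
  stratum North: (450/740)²·4.2²/100 = 0.0652319
  stratum South: (290/740)²·5.1²/51 = 0.0783254
V_st = 0.143557
V_srs = s²/n = 23.38/151 = 0.154834
Relative efficiency = V_srs / V_st = 0.154834/0.143557 = 1.0786

RE ≈ 1.079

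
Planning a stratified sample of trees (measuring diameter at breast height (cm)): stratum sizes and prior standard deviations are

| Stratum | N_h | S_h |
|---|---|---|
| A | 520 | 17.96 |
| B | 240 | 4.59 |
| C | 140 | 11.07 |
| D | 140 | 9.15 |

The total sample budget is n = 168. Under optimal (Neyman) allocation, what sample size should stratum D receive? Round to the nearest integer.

16

Neyman allocation: n_h = n · N_h S_h / Σ N_i S_i, with n = 168.
  stratum A: N_h·S_h = 520·17.96 = 9339.20
  stratum B: N_h·S_h = 240·4.59 = 1101.60
  stratum C: N_h·S_h = 140·11.07 = 1549.80
  stratum D: N_h·S_h = 140·9.15 = 1281.00
Σ N_h S_h = 13271.60
n for stratum D = 168·1281.00/13271.60 = 16.216 → 16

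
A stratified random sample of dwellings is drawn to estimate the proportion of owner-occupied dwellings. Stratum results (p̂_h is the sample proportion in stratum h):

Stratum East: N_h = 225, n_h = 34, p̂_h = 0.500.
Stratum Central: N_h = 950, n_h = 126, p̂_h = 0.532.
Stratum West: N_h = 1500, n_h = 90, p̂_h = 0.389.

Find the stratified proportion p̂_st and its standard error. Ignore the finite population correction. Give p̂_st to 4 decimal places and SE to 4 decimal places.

p̂_st ≈ 0.4491, SE ≈ 0.0338

N = 2675; stratum weights W_h = N_h/N.
p̂_st = Σ W_h p̂_h = (225·0.500 + 950·0.532 + 1500·0.389)/2675 = 0.44912
V̂(p̂_st) = Σ W_h² p̂_h(1−p̂_h)/(n_h−1):
  stratum East: (225/2675)²·0.500·0.500/33 = 5.35974e-05
  stratum Central: (950/2675)²·0.532·0.468/125 = 0.000251216
  stratum West: (1500/2675)²·0.389·0.611/89 = 0.000839722
V̂(p̂_st) = 0.00114454; SE = √V̂ = 0.033831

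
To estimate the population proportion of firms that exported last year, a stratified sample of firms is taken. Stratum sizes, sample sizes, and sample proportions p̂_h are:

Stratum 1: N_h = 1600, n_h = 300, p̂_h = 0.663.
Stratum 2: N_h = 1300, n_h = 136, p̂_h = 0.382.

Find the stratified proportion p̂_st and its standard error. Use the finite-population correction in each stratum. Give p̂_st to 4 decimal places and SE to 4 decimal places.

N = 2900; stratum weights W_h = N_h/N.
p̂_st = Σ W_h p̂_h = (1600·0.663 + 1300·0.382)/2900 = 0.53703
V̂(p̂_st) = Σ W_h² (1 − n_h/N_h) p̂_h(1−p̂_h)/(n_h−1):
  stratum 1: (1600/2900)²·(1 − 300/1600)·0.663·0.337/299 = 0.000184816
  stratum 2: (1300/2900)²·(1 − 136/1300)·0.382·0.618/135 = 0.000314643
V̂(p̂_st) = 0.000499459; SE = √V̂ = 0.0223486

p̂_st ≈ 0.5370, SE ≈ 0.0223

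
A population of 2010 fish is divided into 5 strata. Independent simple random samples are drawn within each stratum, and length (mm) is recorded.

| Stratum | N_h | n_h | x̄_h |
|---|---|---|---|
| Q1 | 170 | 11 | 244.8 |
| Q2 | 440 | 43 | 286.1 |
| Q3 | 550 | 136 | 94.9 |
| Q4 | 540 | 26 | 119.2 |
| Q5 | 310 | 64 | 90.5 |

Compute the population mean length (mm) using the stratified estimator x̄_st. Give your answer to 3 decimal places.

N = Σ N_h = 2010. Stratum weights W_h = N_h/N.
x̄_st = (170·244.8 + 440·286.1 + 550·94.9 + 540·119.2 + 310·90.5) / 2010 = 155.28259

x̄_st ≈ 155.283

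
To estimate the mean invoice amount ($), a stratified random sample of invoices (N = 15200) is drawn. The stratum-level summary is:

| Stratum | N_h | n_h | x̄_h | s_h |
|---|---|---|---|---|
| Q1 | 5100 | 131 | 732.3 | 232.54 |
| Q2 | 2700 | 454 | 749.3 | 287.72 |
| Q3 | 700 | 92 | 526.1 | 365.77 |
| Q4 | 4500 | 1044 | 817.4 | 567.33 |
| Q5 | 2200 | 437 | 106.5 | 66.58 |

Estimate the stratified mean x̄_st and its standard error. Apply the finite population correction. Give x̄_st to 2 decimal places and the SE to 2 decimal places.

x̄_st = Σ W_h x̄_h = (5100·732.3 + 2700·749.3 + 700·526.1 + 4500·817.4 + 2200·106.5)/15200 = 660.44145
V̂(x̄_st) = Σ W_h² (1 − n_h/N_h) s_h²/n_h, with W_h = N_h/N and N = 15200:
  stratum Q1: (5100/15200)²·(1 − 131/5100)·232.54²/131 = 45.2768
  stratum Q2: (2700/15200)²·(1 − 454/2700)·287.72²/454 = 4.78598
  stratum Q3: (700/15200)²·(1 − 92/700)·365.77²/92 = 2.67882
  stratum Q4: (4500/15200)²·(1 − 1044/4500)·567.33²/1044 = 20.7525
  stratum Q5: (2200/15200)²·(1 − 437/2200)·66.58²/437 = 0.170292
V̂(x̄_st) = 73.6644
SE(x̄_st) = √73.6644 = 8.5828

x̄_st ≈ 660.44, SE ≈ 8.58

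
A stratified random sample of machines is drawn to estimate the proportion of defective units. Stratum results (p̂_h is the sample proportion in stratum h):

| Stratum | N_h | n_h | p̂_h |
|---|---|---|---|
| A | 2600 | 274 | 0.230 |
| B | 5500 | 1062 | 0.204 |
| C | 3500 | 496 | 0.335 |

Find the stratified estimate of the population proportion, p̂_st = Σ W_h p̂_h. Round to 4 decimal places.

N = 11600; stratum weights W_h = N_h/N.
p̂_st = Σ W_h p̂_h = (2600·0.230 + 5500·0.204 + 3500·0.335)/11600 = 0.24935

p̂_st ≈ 0.2494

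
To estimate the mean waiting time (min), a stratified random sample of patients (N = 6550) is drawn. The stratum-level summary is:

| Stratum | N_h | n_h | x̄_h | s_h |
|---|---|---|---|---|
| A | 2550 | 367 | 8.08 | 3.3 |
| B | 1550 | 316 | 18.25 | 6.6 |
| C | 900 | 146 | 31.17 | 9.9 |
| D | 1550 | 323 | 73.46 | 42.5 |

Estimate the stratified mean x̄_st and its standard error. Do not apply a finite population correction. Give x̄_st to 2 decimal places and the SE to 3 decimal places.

x̄_st = Σ W_h x̄_h = (2550·8.08 + 1550·18.25 + 900·31.17 + 1550·73.46)/6550 = 29.13092
V̂(x̄_st) = Σ W_h² s_h²/n_h, with W_h = N_h/N and N = 6550:
  stratum A: (2550/6550)²·3.3²/367 = 0.00449738
  stratum B: (1550/6550)²·6.6²/316 = 0.00771937
  stratum C: (900/6550)²·9.9²/146 = 0.0126742
  stratum D: (1550/6550)²·42.5²/323 = 0.313153
V̂(x̄_st) = 0.338044
SE(x̄_st) = √0.338044 = 0.581415

x̄_st ≈ 29.13, SE ≈ 0.581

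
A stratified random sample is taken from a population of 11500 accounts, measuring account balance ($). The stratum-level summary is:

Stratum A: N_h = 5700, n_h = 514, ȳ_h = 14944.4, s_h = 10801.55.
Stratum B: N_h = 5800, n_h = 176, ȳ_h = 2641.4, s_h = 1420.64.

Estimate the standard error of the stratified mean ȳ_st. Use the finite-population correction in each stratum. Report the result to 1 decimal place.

SE(ȳ_st) ≈ 231.4

V̂(ȳ_st) = Σ W_h² (1 − n_h/N_h) s_h²/n_h, with W_h = N_h/N and N = 11500:
  stratum A: (5700/11500)²·(1 − 514/5700)·10801.55²/514 = 50736.5
  stratum B: (5800/11500)²·(1 − 176/5800)·1420.64²/176 = 2828.35
V̂(ȳ_st) = 53564.9
SE(ȳ_st) = √53564.9 = 231.441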